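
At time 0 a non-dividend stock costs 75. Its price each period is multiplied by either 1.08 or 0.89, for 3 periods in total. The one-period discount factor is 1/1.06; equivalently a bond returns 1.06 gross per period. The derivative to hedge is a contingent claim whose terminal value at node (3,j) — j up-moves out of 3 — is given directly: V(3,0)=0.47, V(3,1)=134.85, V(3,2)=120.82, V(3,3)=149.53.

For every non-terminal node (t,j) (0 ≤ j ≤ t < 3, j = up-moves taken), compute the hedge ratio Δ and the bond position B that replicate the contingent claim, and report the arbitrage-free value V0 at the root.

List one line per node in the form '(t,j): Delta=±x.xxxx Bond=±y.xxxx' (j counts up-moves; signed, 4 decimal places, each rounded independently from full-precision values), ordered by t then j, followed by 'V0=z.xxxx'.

(0,0): Delta=1.3634 Bond=16.6853
(1,0): Delta=0.1184 Bond=100.7894
(1,1): Delta=1.4841 Bond=7.9096
(2,0): Delta=11.9053 Bond=-593.3908
(2,1): Delta=-1.0243 Bond=189.2165
(2,2): Delta=1.7273 Bond=-12.8903
V0=118.9417

Since d<R<u, set p* = (R−d)/(u−d) = 0.8947; price each node as the discounted p*-expectation of its children.
Payoff layer (t=3): V(3,0)=0.4700, V(3,1)=134.8500, V(3,2)=120.8200, V(3,3)=149.5300
Node (2,0) S=59.4075: V=(p*·134.8500+(1−p*)·0.4700)/1.06=113.8724; Δ=(134.8500−0.4700)/(64.1601−52.8727)=11.9053; B=V−Δ·S=-593.3908
Node (2,1) S=72.0900: V=(p*·120.8200+(1−p*)·134.8500)/1.06=115.3744; Δ=(120.8200−134.8500)/(77.8572−64.1601)=-1.0243; B=V−Δ·S=189.2165
Node (2,2) S=87.4800: V=(p*·149.5300+(1−p*)·120.8200)/1.06=138.2150; Δ=(149.5300−120.8200)/(94.4784−77.8572)=1.7273; B=V−Δ·S=-12.8903
Node (1,0) S=66.7500: V=(p*·115.3744+(1−p*)·113.8724)/1.06=108.6946; Δ=(115.3744−113.8724)/(72.0900−59.4075)=0.1184; B=V−Δ·S=100.7894
Node (1,1) S=81.0000: V=(p*·138.2150+(1−p*)·115.3744)/1.06=128.1233; Δ=(138.2150−115.3744)/(87.4800−72.0900)=1.4841; B=V−Δ·S=7.9096
Node (0,0) S=75.0000: V=(p*·128.1233+(1−p*)·108.6946)/1.06=118.9417; Δ=(128.1233−108.6946)/(81.0000−66.7500)=1.3634; B=V−Δ·S=16.6853
Check: Δ(0,0)·S0 + B(0,0) = 118.9417 = V0.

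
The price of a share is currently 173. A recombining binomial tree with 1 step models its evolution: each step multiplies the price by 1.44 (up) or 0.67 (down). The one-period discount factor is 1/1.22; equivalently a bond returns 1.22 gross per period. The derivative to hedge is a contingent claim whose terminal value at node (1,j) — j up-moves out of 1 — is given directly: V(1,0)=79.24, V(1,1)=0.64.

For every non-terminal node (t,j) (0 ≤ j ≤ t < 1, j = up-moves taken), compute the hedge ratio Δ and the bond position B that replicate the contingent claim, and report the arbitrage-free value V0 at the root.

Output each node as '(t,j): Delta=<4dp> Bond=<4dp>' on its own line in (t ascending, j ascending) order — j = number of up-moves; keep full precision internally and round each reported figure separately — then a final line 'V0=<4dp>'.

Since d<R<u, set p* = (R−d)/(u−d) = 0.7143; price each node as the discounted p*-expectation of its children.
Terminal values V(1,·): V(1,0)=79.2400, V(1,1)=0.6400
  t=0,j=0: stock 173.0000 → up 249.1200 (V=0.6400), down 115.9100 (V=79.2400). Price 18.9321; hedge Δ=-0.5900, bond B=121.0100.
Check: Δ(0,0)·S0 + B(0,0) = 18.9321 = V0.

(0,0): Delta=-0.5900 Bond=121.0100
V0=18.9321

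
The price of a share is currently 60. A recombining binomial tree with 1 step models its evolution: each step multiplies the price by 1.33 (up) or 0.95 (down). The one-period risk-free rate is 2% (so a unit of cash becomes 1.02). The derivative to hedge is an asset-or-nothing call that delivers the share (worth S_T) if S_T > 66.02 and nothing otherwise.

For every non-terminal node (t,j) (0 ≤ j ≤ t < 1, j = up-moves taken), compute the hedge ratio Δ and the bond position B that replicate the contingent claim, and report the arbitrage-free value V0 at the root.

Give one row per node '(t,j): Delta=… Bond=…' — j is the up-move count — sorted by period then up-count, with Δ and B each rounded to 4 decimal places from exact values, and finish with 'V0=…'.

Risk-neutral probability p* = (R−d)/(u−d) = (1.02−0.95)/(1.33−0.95) = 0.1842.
Payoff layer (t=1): V(1,0)=0.0000, V(1,1)=79.8000
Node (0,0) S=60.0000: V=(p*·79.8000+(1−p*)·0.0000)/1.02=14.4118; Δ=(79.8000−0.0000)/(79.8000−57.0000)=3.5000; B=V−Δ·S=-195.5882
Check: Δ(0,0)·S0 + B(0,0) = 14.4118 = V0.

(0,0): Delta=3.5000 Bond=-195.5882
V0=14.4118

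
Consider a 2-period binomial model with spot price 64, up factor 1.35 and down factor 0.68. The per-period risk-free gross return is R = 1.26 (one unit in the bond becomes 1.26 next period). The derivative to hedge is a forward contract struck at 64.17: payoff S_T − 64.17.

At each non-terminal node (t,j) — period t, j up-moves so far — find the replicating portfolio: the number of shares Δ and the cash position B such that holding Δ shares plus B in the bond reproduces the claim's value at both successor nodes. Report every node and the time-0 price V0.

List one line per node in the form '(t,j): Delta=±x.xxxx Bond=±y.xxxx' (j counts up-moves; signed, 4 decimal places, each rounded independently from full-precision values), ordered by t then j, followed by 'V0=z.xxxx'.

The replicating-portfolio and risk-neutral prices coincide; use p* = (1.26−0.68)/(1.35−0.68) = 0.8657 for the latter.
Payoff layer (t=2): V(2,0)=-34.5764, V(2,1)=-5.4180, V(2,2)=52.4700
  t=1,j=0: stock 43.5200 → up 58.7520 (V=-5.4180), down 29.5936 (V=-34.5764). Price -7.4086; hedge Δ=1.0000, bond B=-50.9286.
  t=1,j=1: stock 86.4000 → up 116.6400 (V=52.4700), down 58.7520 (V=-5.4180). Price 35.4714; hedge Δ=1.0000, bond B=-50.9286.
  t=0,j=0: stock 64.0000 → up 86.4000 (V=35.4714), down 43.5200 (V=-7.4086). Price 23.5805; hedge Δ=1.0000, bond B=-40.4195.
Self-financing check: at every node Δ·S+B equals the discounted successor values.

(0,0): Delta=1.0000 Bond=-40.4195
(1,0): Delta=1.0000 Bond=-50.9286
(1,1): Delta=1.0000 Bond=-50.9286
V0=23.5805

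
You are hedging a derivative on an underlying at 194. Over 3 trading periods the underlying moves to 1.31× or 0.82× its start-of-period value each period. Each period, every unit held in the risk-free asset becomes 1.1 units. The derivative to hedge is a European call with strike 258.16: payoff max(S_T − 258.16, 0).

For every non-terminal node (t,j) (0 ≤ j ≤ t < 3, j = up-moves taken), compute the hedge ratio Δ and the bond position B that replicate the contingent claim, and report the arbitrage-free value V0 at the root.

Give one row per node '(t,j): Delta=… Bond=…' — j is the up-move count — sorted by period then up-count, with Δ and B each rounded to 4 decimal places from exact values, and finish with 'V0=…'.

(0,0): Delta=0.5263 Bond=-72.4708
(1,0): Delta=0.0989 Bond=-11.7259
(1,1): Delta=0.7269 Bond=-130.7118
(2,0): Delta=0.0000 Bond=0.0000
(2,1): Delta=0.1453 Bond=-22.5723
(2,2): Delta=1.0000 Bond=-234.6909
V0=29.6290

Since d<R<u, set p* = (R−d)/(u−d) = 0.5714; price each node as the discounted p*-expectation of its children.
Terminal values V(3,·): V(3,0)=0.0000, V(3,1)=0.0000, V(3,2)=14.8372, V(3,3)=177.9697
Node (2,0) S=130.4456: V=(p*·0.0000+(1−p*)·0.0000)/1.1=0.0000; Δ=(0.0000−0.0000)/(170.8837−106.9654)=0.0000; B=V−Δ·S=0.0000
Node (2,1) S=208.3948: V=(p*·14.8372+(1−p*)·0.0000)/1.1=7.7076; Δ=(14.8372−0.0000)/(272.9972−170.8837)=0.1453; B=V−Δ·S=-22.5723
Node (2,2) S=332.9234: V=(p*·177.9697+(1−p*)·14.8372)/1.1=98.2325; Δ=(177.9697−14.8372)/(436.1297−272.9972)=1.0000; B=V−Δ·S=-234.6909
Node (1,0) S=159.0800: V=(p*·7.7076+(1−p*)·0.0000)/1.1=4.0040; Δ=(7.7076−0.0000)/(208.3948−130.4456)=0.0989; B=V−Δ·S=-11.7259
Node (1,1) S=254.1400: V=(p*·98.2325+(1−p*)·7.7076)/1.1=54.0328; Δ=(98.2325−7.7076)/(332.9234−208.3948)=0.7269; B=V−Δ·S=-130.7118
Node (0,0) S=194.0000: V=(p*·54.0328+(1−p*)·4.0040)/1.1=29.6290; Δ=(54.0328−4.0040)/(254.1400−159.0800)=0.5263; B=V−Δ·S=-72.4708
Root portfolio cost Δ·194+B reproduces V0=29.6290.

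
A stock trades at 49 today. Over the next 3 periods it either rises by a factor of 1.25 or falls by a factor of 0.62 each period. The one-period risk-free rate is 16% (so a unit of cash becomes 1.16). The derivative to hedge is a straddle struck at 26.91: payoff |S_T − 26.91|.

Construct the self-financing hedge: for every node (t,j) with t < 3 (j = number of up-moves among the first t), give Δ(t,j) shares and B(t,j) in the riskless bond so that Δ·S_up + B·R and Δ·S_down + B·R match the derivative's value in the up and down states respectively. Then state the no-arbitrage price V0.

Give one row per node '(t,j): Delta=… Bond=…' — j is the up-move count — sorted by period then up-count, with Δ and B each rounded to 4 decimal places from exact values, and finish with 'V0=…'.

(0,0): Delta=0.9487 Bond=-14.4411
(1,0): Delta=0.5874 Bond=-5.7775
(1,1): Delta=0.9785 Bond=-18.5806
(2,0): Delta=-1.0000 Bond=23.1983
(2,1): Delta=0.7187 Bond=-11.6852
(2,2): Delta=1.0000 Bond=-23.1983
V0=32.0431

Under the risk-neutral measure, an up-move has probability p* = (R−d)/(u−d) = 0.8571 and values discount at R = 1.16.
Terminal payoffs: V(3,0)=15.2319, V(3,1)=3.3655, V(3,2)=20.5587, V(3,3)=68.7931
  t=2,j=0: stock 18.8356 → up 23.5445 (V=3.3655), down 11.6781 (V=15.2319). Price 4.3627; hedge Δ=-1.0000, bond B=23.1983.
  t=2,j=1: stock 37.9750 → up 47.4688 (V=20.5587), down 23.5445 (V=3.3655). Price 15.6057; hedge Δ=0.7187, bond B=-11.6852.
  t=2,j=2: stock 76.5625 → up 95.7031 (V=68.7931), down 47.4688 (V=20.5587). Price 53.3642; hedge Δ=1.0000, bond B=-23.1983.
  t=1,j=0: stock 30.3800 → up 37.9750 (V=15.6057), down 18.8356 (V=4.3627). Price 12.0686; hedge Δ=0.5874, bond B=-5.7775.
  t=1,j=1: stock 61.2500 → up 76.5625 (V=53.3642), down 37.9750 (V=15.6057). Price 41.3536; hedge Δ=0.9785, bond B=-18.5806.
  t=0,j=0: stock 49.0000 → up 61.2500 (V=41.3536), down 30.3800 (V=12.0686). Price 32.0431; hedge Δ=0.9487, bond B=-14.4411.
Self-financing check: at every node Δ·S+B equals the discounted successor values.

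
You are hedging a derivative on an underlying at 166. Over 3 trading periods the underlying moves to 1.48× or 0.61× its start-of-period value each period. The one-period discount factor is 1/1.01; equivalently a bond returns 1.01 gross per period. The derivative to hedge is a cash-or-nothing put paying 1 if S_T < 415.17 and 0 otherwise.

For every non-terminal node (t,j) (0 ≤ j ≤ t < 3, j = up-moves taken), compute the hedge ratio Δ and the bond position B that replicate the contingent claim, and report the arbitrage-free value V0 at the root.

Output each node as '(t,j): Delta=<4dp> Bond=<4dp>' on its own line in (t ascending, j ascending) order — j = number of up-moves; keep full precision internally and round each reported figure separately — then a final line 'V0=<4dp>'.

(0,0): Delta=-0.0014 Bond=1.1144
(1,0): Delta=0.0000 Bond=0.9803
(1,1): Delta=-0.0021 Bond=1.2963
(2,0): Delta=0.0000 Bond=0.9901
(2,1): Delta=0.0000 Bond=0.9901
(2,2): Delta=-0.0032 Bond=1.6843
V0=0.8763

Risk-neutral probability p* = (R−d)/(u−d) = (1.01−0.61)/(1.48−0.61) = 0.4598.
Payoff layer (t=3): V(3,0)=1.0000, V(3,1)=1.0000, V(3,2)=1.0000, V(3,3)=0.0000
(2,0): S=61.7686. Δ = (V_up−V_dn)/(S_up−S_dn) = (1.0000−1.0000)/(91.4175−37.6788) = 0.0000. V = [p*·1.0000 + (1−p*)·1.0000]/1.01 = 0.9901. B = V − Δ·S = 0.9901.
(2,1): S=149.8648. Δ = (V_up−V_dn)/(S_up−S_dn) = (1.0000−1.0000)/(221.7999−91.4175) = 0.0000. V = [p*·1.0000 + (1−p*)·1.0000]/1.01 = 0.9901. B = V − Δ·S = 0.9901.
(2,2): S=363.6064. Δ = (V_up−V_dn)/(S_up−S_dn) = (0.0000−1.0000)/(538.1375−221.7999) = -0.0032. V = [p*·0.0000 + (1−p*)·1.0000]/1.01 = 0.5349. B = V − Δ·S = 1.6843.
(1,0): S=101.2600. Δ = (V_up−V_dn)/(S_up−S_dn) = (0.9901−0.9901)/(149.8648−61.7686) = 0.0000. V = [p*·0.9901 + (1−p*)·0.9901]/1.01 = 0.9803. B = V − Δ·S = 0.9803.
(1,1): S=245.6800. Δ = (V_up−V_dn)/(S_up−S_dn) = (0.5349−0.9901)/(363.6064−149.8648) = -0.0021. V = [p*·0.5349 + (1−p*)·0.9901]/1.01 = 0.7731. B = V − Δ·S = 1.2963.
(0,0): S=166.0000. Δ = (V_up−V_dn)/(S_up−S_dn) = (0.7731−0.9803)/(245.6800−101.2600) = -0.0014. V = [p*·0.7731 + (1−p*)·0.9803]/1.01 = 0.8763. B = V − Δ·S = 1.1144.
Root portfolio cost Δ·166+B reproduces V0=0.8763.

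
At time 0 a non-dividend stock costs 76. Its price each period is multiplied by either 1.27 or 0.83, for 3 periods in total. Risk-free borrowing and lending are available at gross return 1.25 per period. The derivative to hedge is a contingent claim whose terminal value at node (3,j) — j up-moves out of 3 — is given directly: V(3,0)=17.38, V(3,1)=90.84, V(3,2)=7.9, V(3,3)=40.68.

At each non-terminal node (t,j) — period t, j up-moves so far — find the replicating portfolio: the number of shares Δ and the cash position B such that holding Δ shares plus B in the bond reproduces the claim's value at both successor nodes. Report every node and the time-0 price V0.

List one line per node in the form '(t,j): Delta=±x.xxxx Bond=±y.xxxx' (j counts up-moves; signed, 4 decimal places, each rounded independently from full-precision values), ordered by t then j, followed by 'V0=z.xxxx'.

(0,0): Delta=0.4368 Bond=-14.3023
(1,0): Delta=-2.1857 Bond=147.5492
(1,1): Delta=0.5184 Bond=-25.7553
(2,0): Delta=3.1888 Bond=-96.9538
(2,1): Delta=-2.3530 Bond=197.8360
(2,2): Delta=0.6078 Bond=-43.1480
V0=18.8937

Under the risk-neutral measure, an up-move has probability p* = (R−d)/(u−d) = 0.9545 and values discount at R = 1.25.
Terminal payoffs: V(3,0)=17.3800, V(3,1)=90.8400, V(3,2)=7.9000, V(3,3)=40.6800
(2,0): S=52.3564. Δ = (V_up−V_dn)/(S_up−S_dn) = (90.8400−17.3800)/(66.4926−43.4558) = 3.1888. V = [p*·90.8400 + (1−p*)·17.3800]/1.25 = 70.0007. B = V − Δ·S = -96.9538.
(2,1): S=80.1116. Δ = (V_up−V_dn)/(S_up−S_dn) = (7.9000−90.8400)/(101.7417−66.4926) = -2.3530. V = [p*·7.9000 + (1−p*)·90.8400]/1.25 = 9.3360. B = V − Δ·S = 197.8360.
(2,2): S=122.5804. Δ = (V_up−V_dn)/(S_up−S_dn) = (40.6800−7.9000)/(155.6771−101.7417) = 0.6078. V = [p*·40.6800 + (1−p*)·7.9000]/1.25 = 31.3520. B = V − Δ·S = -43.1480.
(1,0): S=63.0800. Δ = (V_up−V_dn)/(S_up−S_dn) = (9.3360−70.0007)/(80.1116−52.3564) = -2.1857. V = [p*·9.3360 + (1−p*)·70.0007]/1.25 = 9.6748. B = V − Δ·S = 147.5492.
(1,1): S=96.5200. Δ = (V_up−V_dn)/(S_up−S_dn) = (31.3520−9.3360)/(122.5804−80.1116) = 0.5184. V = [p*·31.3520 + (1−p*)·9.3360]/1.25 = 24.2810. B = V − Δ·S = -25.7553.
(0,0): S=76.0000. Δ = (V_up−V_dn)/(S_up−S_dn) = (24.2810−9.6748)/(96.5200−63.0800) = 0.4368. V = [p*·24.2810 + (1−p*)·9.6748]/1.25 = 18.8937. B = V − Δ·S = -14.3023.
Root portfolio cost Δ·76+B reproduces V0=18.8937.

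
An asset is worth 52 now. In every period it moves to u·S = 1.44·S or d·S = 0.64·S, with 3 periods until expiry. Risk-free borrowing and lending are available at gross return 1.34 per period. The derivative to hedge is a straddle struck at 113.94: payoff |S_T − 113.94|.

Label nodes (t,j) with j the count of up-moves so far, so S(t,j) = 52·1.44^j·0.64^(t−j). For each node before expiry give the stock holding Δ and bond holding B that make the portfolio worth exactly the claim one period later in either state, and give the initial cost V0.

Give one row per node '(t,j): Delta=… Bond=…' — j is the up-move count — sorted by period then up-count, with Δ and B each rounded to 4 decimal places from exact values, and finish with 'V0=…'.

(0,0): Delta=-0.1527 Bond=26.3120
(1,0): Delta=-1.0000 Bond=63.4551
(1,1): Delta=-0.0989 Bond=31.2299
(2,0): Delta=-1.0000 Bond=85.0299
(2,1): Delta=-1.0000 Bond=85.0299
(2,2): Delta=-0.0417 Bond=35.6792
V0=18.3699

No-arbitrage ⇒ martingale measure with p* = (R−d)/(u−d) = 0.8750.
At expiry t=3: V(3,0)=100.3085, V(3,1)=83.2692, V(3,2)=44.9306, V(3,3)=41.3312
Node (2,0) S=21.2992: V=(p*·83.2692+(1−p*)·100.3085)/1.34=63.7307; Δ=(83.2692−100.3085)/(30.6708−13.6315)=-1.0000; B=V−Δ·S=85.0299
Node (2,1) S=47.9232: V=(p*·44.9306+(1−p*)·83.2692)/1.34=37.1067; Δ=(44.9306−83.2692)/(69.0094−30.6708)=-1.0000; B=V−Δ·S=85.0299
Node (2,2) S=107.8272: V=(p*·41.3312+(1−p*)·44.9306)/1.34=31.1799; Δ=(41.3312−44.9306)/(155.2712−69.0094)=-0.0417; B=V−Δ·S=35.6792
Node (1,0) S=33.2800: V=(p*·37.1067+(1−p*)·63.7307)/1.34=30.1751; Δ=(37.1067−63.7307)/(47.9232−21.2992)=-1.0000; B=V−Δ·S=63.4551
Node (1,1) S=74.8800: V=(p*·31.1799+(1−p*)·37.1067)/1.34=23.8215; Δ=(31.1799−37.1067)/(107.8272−47.9232)=-0.0989; B=V−Δ·S=31.2299
Node (0,0) S=52.0000: V=(p*·23.8215+(1−p*)·30.1751)/1.34=18.3699; Δ=(23.8215−30.1751)/(74.8800−33.2800)=-0.1527; B=V−Δ·S=26.3120
Self-financing check: at every node Δ·S+B equals the discounted successor values.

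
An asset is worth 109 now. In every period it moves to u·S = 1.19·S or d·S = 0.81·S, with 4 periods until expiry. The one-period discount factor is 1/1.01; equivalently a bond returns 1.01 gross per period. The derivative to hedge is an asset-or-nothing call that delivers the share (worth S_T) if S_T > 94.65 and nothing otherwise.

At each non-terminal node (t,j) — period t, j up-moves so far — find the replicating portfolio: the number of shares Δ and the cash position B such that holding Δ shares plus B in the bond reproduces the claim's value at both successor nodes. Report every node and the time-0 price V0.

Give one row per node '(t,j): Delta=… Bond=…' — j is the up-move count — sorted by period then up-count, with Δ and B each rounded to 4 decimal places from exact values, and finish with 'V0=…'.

(0,0): Delta=1.5174 Bond=-73.4940
(1,0): Delta=1.8600 Bond=-104.4704
(1,1): Delta=1.3076 Bond=-47.0117
(2,0): Delta=1.9419 Bond=-111.3770
(2,1): Delta=1.8098 Bond=-100.2393
(2,2): Delta=1.0000 Bond=0.0000
(3,0): Delta=0.0000 Bond=0.0000
(3,1): Delta=3.1316 Bond=-213.7325
(3,2): Delta=1.0000 Bond=0.0000
(3,3): Delta=1.0000 Bond=0.0000
V0=91.9076

Under the risk-neutral measure, an up-move has probability p* = (R−d)/(u−d) = 0.5263 and values discount at R = 1.01.
Terminal payoffs: V(4,0)=0.0000, V(4,1)=0.0000, V(4,2)=101.2722, V(4,3)=148.7827, V(4,4)=218.5820
Node (3,0) S=57.9271: V=(p*·0.0000+(1−p*)·0.0000)/1.01=0.0000; Δ=(0.0000−0.0000)/(68.9332−46.9209)=0.0000; B=V−Δ·S=0.0000
Node (3,1) S=85.1027: V=(p*·101.2722+(1−p*)·0.0000)/1.01=52.7734; Δ=(101.2722−0.0000)/(101.2722−68.9332)=3.1316; B=V−Δ·S=-213.7325
Node (3,2) S=125.0275: V=(p*·148.7827+(1−p*)·101.2722)/1.01=125.0275; Δ=(148.7827−101.2722)/(148.7827−101.2722)=1.0000; B=V−Δ·S=0.0000
Node (3,3) S=183.6823: V=(p*·218.5820+(1−p*)·148.7827)/1.01=183.6823; Δ=(218.5820−148.7827)/(218.5820−148.7827)=1.0000; B=V−Δ·S=0.0000
Node (2,0) S=71.5149: V=(p*·52.7734+(1−p*)·0.0000)/1.01=27.5005; Δ=(52.7734−0.0000)/(85.1027−57.9271)=1.9419; B=V−Δ·S=-111.3770
Node (2,1) S=105.0651: V=(p*·125.0275+(1−p*)·52.7734)/1.01=89.9029; Δ=(125.0275−52.7734)/(125.0275−85.1027)=1.8098; B=V−Δ·S=-100.2393
Node (2,2) S=154.3549: V=(p*·183.6823+(1−p*)·125.0275)/1.01=154.3549; Δ=(183.6823−125.0275)/(183.6823−125.0275)=1.0000; B=V−Δ·S=0.0000
Node (1,0) S=88.2900: V=(p*·89.9029+(1−p*)·27.5005)/1.01=59.7464; Δ=(89.9029−27.5005)/(105.0651−71.5149)=1.8600; B=V−Δ·S=-104.4704
Node (1,1) S=129.7100: V=(p*·154.3549+(1−p*)·89.9029)/1.01=122.5990; Δ=(154.3549−89.9029)/(154.3549−105.0651)=1.3076; B=V−Δ·S=-47.0117
Node (0,0) S=109.0000: V=(p*·122.5990+(1−p*)·59.7464)/1.01=91.9076; Δ=(122.5990−59.7464)/(129.7100−88.2900)=1.5174; B=V−Δ·S=-73.4940
Each (Δ,B) replicates both successor values, so the strategy is self-financing and V0 is arbitrage-free.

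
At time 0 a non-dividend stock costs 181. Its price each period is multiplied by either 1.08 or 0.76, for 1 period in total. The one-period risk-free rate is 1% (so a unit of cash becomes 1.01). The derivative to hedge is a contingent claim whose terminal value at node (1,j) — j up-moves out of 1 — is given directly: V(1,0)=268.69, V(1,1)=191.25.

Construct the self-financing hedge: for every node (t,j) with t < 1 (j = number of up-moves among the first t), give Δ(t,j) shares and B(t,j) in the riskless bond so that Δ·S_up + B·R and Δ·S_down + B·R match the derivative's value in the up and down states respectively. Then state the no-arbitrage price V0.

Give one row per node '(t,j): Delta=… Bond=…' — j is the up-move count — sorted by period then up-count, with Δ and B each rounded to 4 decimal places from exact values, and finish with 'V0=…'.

Risk-neutral probability p* = (R−d)/(u−d) = (1.01−0.76)/(1.08−0.76) = 0.7812.
Terminal values V(1,·): V(1,0)=268.6900, V(1,1)=191.2500
  t=0,j=0: stock 181.0000 → up 195.4800 (V=191.2500), down 137.5600 (V=268.6900). Price 206.1287; hedge Δ=-1.3370, bond B=448.1287.
Root portfolio cost Δ·181+B reproduces V0=206.1287.

(0,0): Delta=-1.3370 Bond=448.1287
V0=206.1287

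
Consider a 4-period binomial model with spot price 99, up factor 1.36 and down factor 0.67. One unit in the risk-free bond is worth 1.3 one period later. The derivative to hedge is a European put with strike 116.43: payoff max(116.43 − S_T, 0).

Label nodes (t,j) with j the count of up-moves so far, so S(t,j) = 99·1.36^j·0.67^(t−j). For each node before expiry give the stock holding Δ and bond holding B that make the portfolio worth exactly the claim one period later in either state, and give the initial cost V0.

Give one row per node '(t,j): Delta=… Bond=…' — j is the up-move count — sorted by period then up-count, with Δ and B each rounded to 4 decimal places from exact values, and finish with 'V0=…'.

Under the risk-neutral measure, an up-move has probability p* = (R−d)/(u−d) = 0.9130 and values discount at R = 1.3.
At expiry t=4: V(4,0)=96.4804, V(4,1)=75.9353, V(4,2)=34.2317, V(4,3)=0.0000, V(4,4)=0.0000
(3,0): S=29.7755. Δ = (V_up−V_dn)/(S_up−S_dn) = (75.9353−96.4804)/(40.4947−19.9496) = -1.0000. V = [p*·75.9353 + (1−p*)·96.4804]/1.3 = 59.7860. B = V − Δ·S = 89.5615.
(3,1): S=60.4399. Δ = (V_up−V_dn)/(S_up−S_dn) = (34.2317−75.9353)/(82.1983−40.4947) = -1.0000. V = [p*·34.2317 + (1−p*)·75.9353]/1.3 = 29.1216. B = V − Δ·S = 89.5615.
(3,2): S=122.6840. Δ = (V_up−V_dn)/(S_up−S_dn) = (0.0000−34.2317)/(166.8502−82.1983) = -0.4044. V = [p*·0.0000 + (1−p*)·34.2317]/1.3 = 2.2897. B = V − Δ·S = 51.9010.
(3,3): S=249.0301. Δ = (V_up−V_dn)/(S_up−S_dn) = (0.0000−0.0000)/(338.6810−166.8502) = 0.0000. V = [p*·0.0000 + (1−p*)·0.0000]/1.3 = 0.0000. B = V − Δ·S = 0.0000.
(2,0): S=44.4411. Δ = (V_up−V_dn)/(S_up−S_dn) = (29.1216−59.7860)/(60.4399−29.7755) = -1.0000. V = [p*·29.1216 + (1−p*)·59.7860]/1.3 = 24.4524. B = V − Δ·S = 68.8935.
(2,1): S=90.2088. Δ = (V_up−V_dn)/(S_up−S_dn) = (2.2897−29.1216)/(122.6840−60.4399) = -0.4311. V = [p*·2.2897 + (1−p*)·29.1216]/1.3 = 3.5561. B = V − Δ·S = 42.4429.
(2,2): S=183.1104. Δ = (V_up−V_dn)/(S_up−S_dn) = (0.0000−2.2897)/(249.0301−122.6840) = -0.0181. V = [p*·0.0000 + (1−p*)·2.2897]/1.3 = 0.1532. B = V − Δ·S = 3.4716.
(1,0): S=66.3300. Δ = (V_up−V_dn)/(S_up−S_dn) = (3.5561−24.4524)/(90.2088−44.4411) = -0.4566. V = [p*·3.5561 + (1−p*)·24.4524]/1.3 = 4.1332. B = V − Δ·S = 34.4177.
(1,1): S=134.6400. Δ = (V_up−V_dn)/(S_up−S_dn) = (0.1532−3.5561)/(183.1104−90.2088) = -0.0366. V = [p*·0.1532 + (1−p*)·3.5561]/1.3 = 0.3454. B = V − Δ·S = 5.2773.
(0,0): S=99.0000. Δ = (V_up−V_dn)/(S_up−S_dn) = (0.3454−4.1332)/(134.6400−66.3300) = -0.0554. V = [p*·0.3454 + (1−p*)·4.1332]/1.3 = 0.5191. B = V − Δ·S = 6.0086.
Self-financing check: at every node Δ·S+B equals the discounted successor values.

(0,0): Delta=-0.0554 Bond=6.0086
(1,0): Delta=-0.4566 Bond=34.4177
(1,1): Delta=-0.0366 Bond=5.2773
(2,0): Delta=-1.0000 Bond=68.8935
(2,1): Delta=-0.4311 Bond=42.4429
(2,2): Delta=-0.0181 Bond=3.4716
(3,0): Delta=-1.0000 Bond=89.5615
(3,1): Delta=-1.0000 Bond=89.5615
(3,2): Delta=-0.4044 Bond=51.9010
(3,3): Delta=0.0000 Bond=0.0000
V0=0.5191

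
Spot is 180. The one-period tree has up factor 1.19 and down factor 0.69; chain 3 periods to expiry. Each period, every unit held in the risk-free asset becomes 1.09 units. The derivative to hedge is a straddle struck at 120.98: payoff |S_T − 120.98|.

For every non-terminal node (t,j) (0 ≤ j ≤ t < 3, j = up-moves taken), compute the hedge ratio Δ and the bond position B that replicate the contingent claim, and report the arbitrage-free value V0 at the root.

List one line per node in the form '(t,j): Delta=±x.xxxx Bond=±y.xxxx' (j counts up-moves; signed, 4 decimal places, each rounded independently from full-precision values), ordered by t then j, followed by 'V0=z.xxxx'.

(0,0): Delta=0.8542 Bond=-63.5984
(1,0): Delta=0.2977 Bond=-0.2006
(1,1): Delta=0.9349 Bond=-86.6026
(2,0): Delta=-1.0000 Bond=110.9908
(2,1): Delta=0.4858 Bond=-28.0211
(2,2): Delta=1.0000 Bond=-110.9908
V0=90.1622

No-arbitrage ⇒ martingale measure with p* = (R−d)/(u−d) = 0.8000.
Payoff layer (t=3): V(3,0)=61.8484, V(3,1)=18.9994, V(3,2)=54.8996, V(3,3)=182.3486
  t=2,j=0: stock 85.6980 → up 101.9806 (V=18.9994), down 59.1316 (V=61.8484). Price 25.2928; hedge Δ=-1.0000, bond B=110.9908.
  t=2,j=1: stock 147.7980 → up 175.8796 (V=54.8996), down 101.9806 (V=18.9994). Price 43.7794; hedge Δ=0.4858, bond B=-28.0211.
  t=2,j=2: stock 254.8980 → up 303.3286 (V=182.3486), down 175.8796 (V=54.8996). Price 143.9072; hedge Δ=1.0000, bond B=-110.9908.
  t=1,j=0: stock 124.2000 → up 147.7980 (V=43.7794), down 85.6980 (V=25.2928). Price 36.7726; hedge Δ=0.2977, bond B=-0.2006.
  t=1,j=1: stock 214.2000 → up 254.8980 (V=143.9072), down 147.7980 (V=43.7794). Price 113.6529; hedge Δ=0.9349, bond B=-86.6026.
  t=0,j=0: stock 180.0000 → up 214.2000 (V=113.6529), down 124.2000 (V=36.7726). Price 90.1622; hedge Δ=0.8542, bond B=-63.5984.
Self-financing check: at every node Δ·S+B equals the discounted successor values.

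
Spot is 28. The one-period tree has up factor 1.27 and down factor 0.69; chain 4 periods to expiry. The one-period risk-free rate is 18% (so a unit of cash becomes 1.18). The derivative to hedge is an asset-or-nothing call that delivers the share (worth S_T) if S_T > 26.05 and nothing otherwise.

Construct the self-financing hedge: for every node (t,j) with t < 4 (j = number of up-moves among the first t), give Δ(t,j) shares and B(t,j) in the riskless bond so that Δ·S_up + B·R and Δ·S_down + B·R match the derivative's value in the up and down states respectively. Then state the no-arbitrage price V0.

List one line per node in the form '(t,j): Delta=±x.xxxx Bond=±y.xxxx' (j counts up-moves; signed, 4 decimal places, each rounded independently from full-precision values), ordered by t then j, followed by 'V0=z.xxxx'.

Under the risk-neutral measure, an up-move has probability p* = (R−d)/(u−d) = 0.8448 and values discount at R = 1.18.
Terminal payoffs: V(4,0)=0.0000, V(4,1)=0.0000, V(4,2)=0.0000, V(4,3)=39.5748, V(4,4)=72.8405
  t=3,j=0: stock 9.1983 → up 11.6818 (V=0.0000), down 6.3468 (V=0.0000). Price 0.0000; hedge Δ=0.0000, bond B=0.0000.
  t=3,j=1: stock 16.9301 → up 21.5012 (V=0.0000), down 11.6818 (V=0.0000). Price 0.0000; hedge Δ=0.0000, bond B=0.0000.
  t=3,j=2: stock 31.1612 → up 39.5748 (V=39.5748), down 21.5012 (V=0.0000). Price 28.3338; hedge Δ=2.1897, bond B=-39.8986.
  t=3,j=3: stock 57.3547 → up 72.8405 (V=72.8405), down 39.5748 (V=39.5748). Price 57.3547; hedge Δ=1.0000, bond B=0.0000.
  t=2,j=0: stock 13.3308 → up 16.9301 (V=0.0000), down 9.1983 (V=0.0000). Price 0.0000; hedge Δ=0.0000, bond B=0.0000.
  t=2,j=1: stock 24.5364 → up 31.1612 (V=28.3338), down 16.9301 (V=0.0000). Price 20.2857; hedge Δ=1.9910, bond B=-28.5656.
  t=2,j=2: stock 45.1612 → up 57.3547 (V=57.3547), down 31.1612 (V=28.3338). Price 44.7894; hedge Δ=1.1079, bond B=-5.2467.
  t=1,j=0: stock 19.3200 → up 24.5364 (V=20.2857), down 13.3308 (V=0.0000). Price 14.5237; hedge Δ=1.8103, bond B=-20.4517.
  t=1,j=1: stock 35.5600 → up 45.1612 (V=44.7894), down 24.5364 (V=20.2857). Price 34.7348; hedge Δ=1.1881, bond B=-7.5129.
  t=0,j=0: stock 28.0000 → up 35.5600 (V=34.7348), down 19.3200 (V=14.5237). Price 26.7785; hedge Δ=1.2445, bond B=-8.0683.
Root portfolio cost Δ·28+B reproduces V0=26.7785.

(0,0): Delta=1.2445 Bond=-8.0683
(1,0): Delta=1.8103 Bond=-20.4517
(1,1): Delta=1.1881 Bond=-7.5129
(2,0): Delta=0.0000 Bond=0.0000
(2,1): Delta=1.9910 Bond=-28.5656
(2,2): Delta=1.1079 Bond=-5.2467
(3,0): Delta=0.0000 Bond=0.0000
(3,1): Delta=0.0000 Bond=0.0000
(3,2): Delta=2.1897 Bond=-39.8986
(3,3): Delta=1.0000 Bond=0.0000
V0=26.7785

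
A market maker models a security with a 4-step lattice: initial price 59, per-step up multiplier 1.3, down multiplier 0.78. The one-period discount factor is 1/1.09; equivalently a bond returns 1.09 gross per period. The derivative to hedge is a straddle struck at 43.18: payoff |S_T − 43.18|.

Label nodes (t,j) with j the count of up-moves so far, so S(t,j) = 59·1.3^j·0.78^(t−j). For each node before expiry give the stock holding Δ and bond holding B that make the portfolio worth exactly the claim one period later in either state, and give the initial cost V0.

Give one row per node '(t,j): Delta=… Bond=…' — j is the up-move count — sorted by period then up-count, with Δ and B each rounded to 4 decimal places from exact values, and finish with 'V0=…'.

Risk-neutral probability p* = (R−d)/(u−d) = (1.09−0.78)/(1.3−0.78) = 0.5962.
Terminal payoffs: V(4,0)=21.3411, V(4,1)=6.7819, V(4,2)=17.4836, V(4,3)=57.9259, V(4,4)=125.3299
  t=3,j=0: stock 27.9986 → up 36.3981 (V=6.7819), down 21.8389 (V=21.3411). Price 11.6161; hedge Δ=-1.0000, bond B=39.6147.
  t=3,j=1: stock 46.6643 → up 60.6636 (V=17.4836), down 36.3981 (V=6.7819). Price 12.0750; hedge Δ=0.4410, bond B=-8.5052.
  t=3,j=2: stock 77.7738 → up 101.1059 (V=57.9259), down 60.6636 (V=17.4836). Price 38.1591; hedge Δ=1.0000, bond B=-39.6147.
  t=3,j=3: stock 129.6230 → up 168.5099 (V=125.3299), down 101.1059 (V=57.9259). Price 90.0083; hedge Δ=1.0000, bond B=-39.6147.
  t=2,j=0: stock 35.8956 → up 46.6643 (V=12.0750), down 27.9986 (V=11.6161). Price 10.9079; hedge Δ=0.0246, bond B=10.0255.
  t=2,j=1: stock 59.8260 → up 77.7738 (V=38.1591), down 46.6643 (V=12.0750). Price 25.3442; hedge Δ=0.8385, bond B=-24.8177.
  t=2,j=2: stock 99.7100 → up 129.6230 (V=90.0083), down 77.7738 (V=38.1591). Price 63.3663; hedge Δ=1.0000, bond B=-36.3437.
  t=1,j=0: stock 46.0200 → up 59.8260 (V=25.3442), down 35.8956 (V=10.9079). Price 17.9029; hedge Δ=0.6033, bond B=-9.8591.
  t=1,j=1: stock 76.7000 → up 99.7100 (V=63.3663), down 59.8260 (V=25.3442). Price 44.0470; hedge Δ=0.9533, bond B=-29.0725.
  t=0,j=0: stock 59.0000 → up 76.7000 (V=44.0470), down 46.0200 (V=17.9029). Price 30.7236; hedge Δ=0.8522, bond B=-19.5534.
The time-0 hedge costs 30.7236, which is the no-arbitrage price.

(0,0): Delta=0.8522 Bond=-19.5534
(1,0): Delta=0.6033 Bond=-9.8591
(1,1): Delta=0.9533 Bond=-29.0725
(2,0): Delta=0.0246 Bond=10.0255
(2,1): Delta=0.8385 Bond=-24.8177
(2,2): Delta=1.0000 Bond=-36.3437
(3,0): Delta=-1.0000 Bond=39.6147
(3,1): Delta=0.4410 Bond=-8.5052
(3,2): Delta=1.0000 Bond=-39.6147
(3,3): Delta=1.0000 Bond=-39.6147
V0=30.7236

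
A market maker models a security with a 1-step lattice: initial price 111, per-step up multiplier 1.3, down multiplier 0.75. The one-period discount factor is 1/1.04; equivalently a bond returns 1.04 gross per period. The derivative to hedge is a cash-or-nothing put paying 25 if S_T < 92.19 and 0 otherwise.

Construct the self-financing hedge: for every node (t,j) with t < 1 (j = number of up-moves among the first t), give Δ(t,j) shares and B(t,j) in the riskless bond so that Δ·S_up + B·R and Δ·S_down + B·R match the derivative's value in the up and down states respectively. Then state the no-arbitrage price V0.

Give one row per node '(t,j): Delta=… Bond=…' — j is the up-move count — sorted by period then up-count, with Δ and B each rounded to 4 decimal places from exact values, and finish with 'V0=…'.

The replicating-portfolio and risk-neutral prices coincide; use p* = (1.04−0.75)/(1.3−0.75) = 0.5273 for the latter.
Terminal values V(1,·): V(1,0)=25.0000, V(1,1)=0.0000
(0,0): S=111.0000. Δ = (V_up−V_dn)/(S_up−S_dn) = (0.0000−25.0000)/(144.3000−83.2500) = -0.4095. V = [p*·0.0000 + (1−p*)·25.0000]/1.04 = 11.3636. B = V − Δ·S = 56.8182.
Each (Δ,B) replicates both successor values, so the strategy is self-financing and V0 is arbitrage-free.

(0,0): Delta=-0.4095 Bond=56.8182
V0=11.3636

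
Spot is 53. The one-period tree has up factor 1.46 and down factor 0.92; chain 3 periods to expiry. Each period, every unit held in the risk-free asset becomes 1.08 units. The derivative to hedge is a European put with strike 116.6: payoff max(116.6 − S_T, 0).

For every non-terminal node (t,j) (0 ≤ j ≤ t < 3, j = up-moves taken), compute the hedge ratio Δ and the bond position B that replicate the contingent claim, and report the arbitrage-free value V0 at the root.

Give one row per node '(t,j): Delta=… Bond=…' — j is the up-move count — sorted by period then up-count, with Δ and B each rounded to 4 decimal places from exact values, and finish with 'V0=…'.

No-arbitrage ⇒ martingale measure with p* = (R−d)/(u−d) = 0.2963.
At expiry t=3: V(3,0)=75.3295, V(3,1)=51.1056, V(3,2)=12.6632, V(3,3)=0.0000
(2,0): S=44.8592. Δ = (V_up−V_dn)/(S_up−S_dn) = (51.1056−75.3295)/(65.4944−41.2705) = -1.0000. V = [p*·51.1056 + (1−p*)·75.3295]/1.08 = 63.1038. B = V − Δ·S = 107.9630.
(2,1): S=71.1896. Δ = (V_up−V_dn)/(S_up−S_dn) = (12.6632−51.1056)/(103.9368−65.4944) = -1.0000. V = [p*·12.6632 + (1−p*)·51.1056]/1.08 = 36.7734. B = V − Δ·S = 107.9630.
(2,2): S=112.9748. Δ = (V_up−V_dn)/(S_up−S_dn) = (0.0000−12.6632)/(164.9432−103.9368) = -0.2076. V = [p*·0.0000 + (1−p*)·12.6632]/1.08 = 8.2510. B = V − Δ·S = 31.7014.
(1,0): S=48.7600. Δ = (V_up−V_dn)/(S_up−S_dn) = (36.7734−63.1038)/(71.1896−44.8592) = -1.0000. V = [p*·36.7734 + (1−p*)·63.1038]/1.08 = 51.2057. B = V − Δ·S = 99.9657.
(1,1): S=77.3800. Δ = (V_up−V_dn)/(S_up−S_dn) = (8.2510−36.7734)/(112.9748−71.1896) = -0.6826. V = [p*·8.2510 + (1−p*)·36.7734]/1.08 = 26.2244. B = V − Δ·S = 79.0435.
(0,0): S=53.0000. Δ = (V_up−V_dn)/(S_up−S_dn) = (26.2244−51.2057)/(77.3800−48.7600) = -0.8729. V = [p*·26.2244 + (1−p*)·51.2057]/1.08 = 40.5591. B = V − Δ·S = 86.8209.
The time-0 hedge costs 40.5591, which is the no-arbitrage price.

(0,0): Delta=-0.8729 Bond=86.8209
(1,0): Delta=-1.0000 Bond=99.9657
(1,1): Delta=-0.6826 Bond=79.0435
(2,0): Delta=-1.0000 Bond=107.9630
(2,1): Delta=-1.0000 Bond=107.9630
(2,2): Delta=-0.2076 Bond=31.7014
V0=40.5591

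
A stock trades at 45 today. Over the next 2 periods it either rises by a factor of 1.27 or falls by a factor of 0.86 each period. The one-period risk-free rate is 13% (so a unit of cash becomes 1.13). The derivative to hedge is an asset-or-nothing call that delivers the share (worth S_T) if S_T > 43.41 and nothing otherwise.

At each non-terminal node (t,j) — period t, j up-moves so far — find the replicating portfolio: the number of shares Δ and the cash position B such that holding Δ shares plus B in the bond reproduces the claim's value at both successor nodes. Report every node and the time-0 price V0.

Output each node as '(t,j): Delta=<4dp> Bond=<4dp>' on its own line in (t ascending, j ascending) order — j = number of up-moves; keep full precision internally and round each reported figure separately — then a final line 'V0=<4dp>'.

(0,0): Delta=1.5451 Bond=-27.5687
(1,0): Delta=3.0976 Bond=-91.2328
(1,1): Delta=1.0000 Bond=0.0000
V0=41.9609

Since d<R<u, set p* = (R−d)/(u−d) = 0.6585; price each node as the discounted p*-expectation of its children.
Terminal values V(2,·): V(2,0)=0.0000, V(2,1)=49.1490, V(2,2)=72.5805
(1,0): S=38.7000. Δ = (V_up−V_dn)/(S_up−S_dn) = (49.1490−0.0000)/(49.1490−33.2820) = 3.0976. V = [p*·49.1490 + (1−p*)·0.0000]/1.13 = 28.6428. B = V − Δ·S = -91.2328.
(1,1): S=57.1500. Δ = (V_up−V_dn)/(S_up−S_dn) = (72.5805−49.1490)/(72.5805−49.1490) = 1.0000. V = [p*·72.5805 + (1−p*)·49.1490]/1.13 = 57.1500. B = V − Δ·S = 0.0000.
(0,0): S=45.0000. Δ = (V_up−V_dn)/(S_up−S_dn) = (57.1500−28.6428)/(57.1500−38.7000) = 1.5451. V = [p*·57.1500 + (1−p*)·28.6428]/1.13 = 41.9609. B = V − Δ·S = -27.5687.
The time-0 hedge costs 41.9609, which is the no-arbitrage price.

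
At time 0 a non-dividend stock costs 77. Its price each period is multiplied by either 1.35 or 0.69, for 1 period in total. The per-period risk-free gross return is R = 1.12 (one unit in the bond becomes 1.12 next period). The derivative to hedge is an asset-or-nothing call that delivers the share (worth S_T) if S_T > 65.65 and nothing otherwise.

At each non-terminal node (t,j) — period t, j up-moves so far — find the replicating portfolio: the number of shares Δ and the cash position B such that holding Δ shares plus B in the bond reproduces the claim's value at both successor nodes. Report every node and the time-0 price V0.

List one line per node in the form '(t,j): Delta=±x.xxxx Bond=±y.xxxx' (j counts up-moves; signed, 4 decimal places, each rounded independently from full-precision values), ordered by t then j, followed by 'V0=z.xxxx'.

Since d<R<u, set p* = (R−d)/(u−d) = 0.6515; price each node as the discounted p*-expectation of its children.
Terminal values V(1,·): V(1,0)=0.0000, V(1,1)=103.9500
Node (0,0) S=77.0000: V=(p*·103.9500+(1−p*)·0.0000)/1.12=60.4688; Δ=(103.9500−0.0000)/(103.9500−53.1300)=2.0455; B=V−Δ·S=-97.0312
Each (Δ,B) replicates both successor values, so the strategy is self-financing and V0 is arbitrage-free.

(0,0): Delta=2.0455 Bond=-97.0312
V0=60.4688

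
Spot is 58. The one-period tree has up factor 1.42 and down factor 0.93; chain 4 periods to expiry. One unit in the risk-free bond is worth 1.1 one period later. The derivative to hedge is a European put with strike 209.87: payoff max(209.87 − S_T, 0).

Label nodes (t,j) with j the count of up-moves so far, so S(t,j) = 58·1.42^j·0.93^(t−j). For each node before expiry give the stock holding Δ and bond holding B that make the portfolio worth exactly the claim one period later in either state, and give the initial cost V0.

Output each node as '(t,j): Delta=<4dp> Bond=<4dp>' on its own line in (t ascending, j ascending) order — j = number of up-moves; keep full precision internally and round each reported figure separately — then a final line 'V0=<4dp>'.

(0,0): Delta=-0.9714 Bond=141.9392
(1,0): Delta=-1.0000 Bond=157.6784
(1,1): Delta=-0.9360 Bond=153.2244
(2,0): Delta=-1.0000 Bond=173.4463
(2,1): Delta=-1.0000 Bond=173.4463
(2,2): Delta=-0.8572 Bond=159.3242
(3,0): Delta=-1.0000 Bond=190.7909
(3,1): Delta=-1.0000 Bond=190.7909
(3,2): Delta=-1.0000 Bond=190.7909
(3,3): Delta=-0.6811 Bond=146.0156
V0=85.6008

No-arbitrage ⇒ martingale measure with p* = (R−d)/(u−d) = 0.3469.
Terminal payoffs: V(4,0)=166.4830, V(4,1)=143.6232, V(4,2)=108.7189, V(4,3)=55.4242, V(4,4)=0.0000
Node (3,0) S=46.6527: V=(p*·143.6232+(1−p*)·166.4830)/1.1=144.1382; Δ=(143.6232−166.4830)/(66.2468−43.3870)=-1.0000; B=V−Δ·S=190.7909
Node (3,1) S=71.2332: V=(p*·108.7189+(1−p*)·143.6232)/1.1=119.5577; Δ=(108.7189−143.6232)/(101.1511−66.2468)=-1.0000; B=V−Δ·S=190.7909
Node (3,2) S=108.7646: V=(p*·55.4242+(1−p*)·108.7189)/1.1=82.0263; Δ=(55.4242−108.7189)/(154.4458−101.1511)=-1.0000; B=V−Δ·S=190.7909
Node (3,3) S=166.0707: V=(p*·0.0000+(1−p*)·55.4242)/1.1=32.9049; Δ=(0.0000−55.4242)/(235.8204−154.4458)=-0.6811; B=V−Δ·S=146.0156
Node (2,0) S=50.1642: V=(p*·119.5577+(1−p*)·144.1382)/1.1=123.2821; Δ=(119.5577−144.1382)/(71.2332−46.6527)=-1.0000; B=V−Δ·S=173.4463
Node (2,1) S=76.5948: V=(p*·82.0263+(1−p*)·119.5577)/1.1=96.8515; Δ=(82.0263−119.5577)/(108.7646−71.2332)=-1.0000; B=V−Δ·S=173.4463
Node (2,2) S=116.9512: V=(p*·32.9049+(1−p*)·82.0263)/1.1=59.0765; Δ=(32.9049−82.0263)/(166.0707−108.7646)=-0.8572; B=V−Δ·S=159.3242
Node (1,0) S=53.9400: V=(p*·96.8515+(1−p*)·123.2821)/1.1=103.7384; Δ=(96.8515−123.2821)/(76.5948−50.1642)=-1.0000; B=V−Δ·S=157.6784
Node (1,1) S=82.3600: V=(p*·59.0765+(1−p*)·96.8515)/1.1=76.1326; Δ=(59.0765−96.8515)/(116.9512−76.5948)=-0.9360; B=V−Δ·S=153.2244
Node (0,0) S=58.0000: V=(p*·76.1326+(1−p*)·103.7384)/1.1=85.6008; Δ=(76.1326−103.7384)/(82.3600−53.9400)=-0.9714; B=V−Δ·S=141.9392
The time-0 hedge costs 85.6008, which is the no-arbitrage price.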